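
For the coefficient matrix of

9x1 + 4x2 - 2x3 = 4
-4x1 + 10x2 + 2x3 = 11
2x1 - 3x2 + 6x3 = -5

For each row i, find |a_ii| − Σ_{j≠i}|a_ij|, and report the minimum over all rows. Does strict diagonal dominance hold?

row 1: |9| − (4+2) = 3
row 2: |10| − (4+2) = 4
row 3: |6| − (2+3) = 1
minimum over rows = 1 → strictly diagonally dominant (convergence guaranteed)

1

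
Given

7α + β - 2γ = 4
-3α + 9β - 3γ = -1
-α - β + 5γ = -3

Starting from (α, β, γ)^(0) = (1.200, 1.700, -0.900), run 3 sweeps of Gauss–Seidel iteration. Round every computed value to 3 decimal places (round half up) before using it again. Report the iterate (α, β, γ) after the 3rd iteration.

(0.441, -0.147, -0.541)

Iteration 1:
  α = (4 - (1)·1.700 - (-2)·-0.900) / (7) = 0.071
  β = (-1 - (-3)·0.071 - (-3)·-0.900) / (9) = -0.387
  γ = (-3 - (-1)·0.071 - (-1)·-0.387) / (5) = -0.663
Iteration 2:
  α = (4 - (1)·-0.387 - (-2)·-0.663) / (7) = 0.437
  β = (-1 - (-3)·0.437 - (-3)·-0.663) / (9) = -0.186
  γ = (-3 - (-1)·0.437 - (-1)·-0.186) / (5) = -0.550
Iteration 3:
  α = (4 - (1)·-0.186 - (-2)·-0.550) / (7) = 0.441
  β = (-1 - (-3)·0.441 - (-3)·-0.550) / (9) = -0.147
  γ = (-3 - (-1)·0.441 - (-1)·-0.147) / (5) = -0.541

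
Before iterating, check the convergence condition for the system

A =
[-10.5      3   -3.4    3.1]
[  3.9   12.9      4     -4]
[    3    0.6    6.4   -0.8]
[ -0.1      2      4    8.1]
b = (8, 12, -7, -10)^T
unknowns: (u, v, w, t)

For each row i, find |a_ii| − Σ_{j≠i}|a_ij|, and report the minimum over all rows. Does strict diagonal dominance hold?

row 1: |-10.5| − (3+3.4+3.1) = 1
row 2: |12.9| − (3.9+4+4) = 1
row 3: |6.4| − (3+0.6+0.8) = 2
row 4: |8.1| − (0.1+2+4) = 2
minimum over rows = 1 → strictly diagonally dominant (convergence guaranteed)

1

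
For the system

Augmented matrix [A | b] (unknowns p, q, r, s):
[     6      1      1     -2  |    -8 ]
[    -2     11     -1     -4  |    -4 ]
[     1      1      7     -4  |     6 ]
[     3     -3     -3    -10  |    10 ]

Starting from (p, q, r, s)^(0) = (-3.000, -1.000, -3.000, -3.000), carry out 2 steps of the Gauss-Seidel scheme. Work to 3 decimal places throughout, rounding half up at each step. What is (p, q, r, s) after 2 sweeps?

Iteration 1:
  p = (-8 - (1)·-1.000 - (1)·-3.000 - (-2)·-3.000) / (6) = -1.667
  q = (-4 - (-2)·-1.667 - (-1)·-3.000 - (-4)·-3.000) / (11) = -2.030
  r = (6 - (1)·-1.667 - (1)·-2.030 - (-4)·-3.000) / (7) = -0.329
  s = (10 - (3)·-1.667 - (-3)·-2.030 - (-3)·-0.329) / (-10) = -0.792
Iteration 2:
  p = (-8 - (1)·-2.030 - (1)·-0.329 - (-2)·-0.792) / (6) = -1.204
  q = (-4 - (-2)·-1.204 - (-1)·-0.329 - (-4)·-0.792) / (11) = -0.900
  r = (6 - (1)·-1.204 - (1)·-0.900 - (-4)·-0.792) / (7) = 0.705
  s = (10 - (3)·-1.204 - (-3)·-0.900 - (-3)·0.705) / (-10) = -1.303

(-1.204, -0.900, 0.705, -1.303)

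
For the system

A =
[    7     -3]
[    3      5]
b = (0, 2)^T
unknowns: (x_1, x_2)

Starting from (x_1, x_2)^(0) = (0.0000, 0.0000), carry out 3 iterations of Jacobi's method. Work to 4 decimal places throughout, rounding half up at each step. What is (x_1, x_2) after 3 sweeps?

Iteration 1:
  x_1 = (0 - (-3)·0.0000) / (7) = 0.0000
  x_2 = (2 - (3)·0.0000) / (5) = 0.4000
Iteration 2:
  x_1 = (0 - (-3)·0.4000) / (7) = 0.1714
  x_2 = (2 - (3)·0.0000) / (5) = 0.4000
Iteration 3:
  x_1 = (0 - (-3)·0.4000) / (7) = 0.1714
  x_2 = (2 - (3)·0.1714) / (5) = 0.2972

(0.1714, 0.2972)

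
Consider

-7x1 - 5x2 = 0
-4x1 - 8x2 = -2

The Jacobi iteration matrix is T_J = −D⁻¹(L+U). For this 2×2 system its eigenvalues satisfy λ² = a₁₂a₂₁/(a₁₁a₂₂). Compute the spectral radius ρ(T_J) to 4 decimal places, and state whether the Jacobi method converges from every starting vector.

0.5976

a₁₂a₂₁/(a₁₁a₂₂) = (-5)·(-4) / ((-7)·(-8)) = 0.357143
ρ = √|0.357143| = √0.357143 = 0.5976
ρ < 1, so Jacobi converges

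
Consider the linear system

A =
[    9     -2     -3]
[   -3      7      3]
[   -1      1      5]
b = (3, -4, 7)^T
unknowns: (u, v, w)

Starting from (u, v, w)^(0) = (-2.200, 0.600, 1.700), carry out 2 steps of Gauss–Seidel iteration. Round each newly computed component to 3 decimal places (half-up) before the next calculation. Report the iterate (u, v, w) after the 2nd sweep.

Iteration 1:
  u = (3 - (-2)·0.600 - (-3)·1.700) / (9) = 1.033
  v = (-4 - (-3)·1.033 - (3)·1.700) / (7) = -0.857
  w = (7 - (-1)·1.033 - (1)·-0.857) / (5) = 1.778
Iteration 2:
  u = (3 - (-2)·-0.857 - (-3)·1.778) / (9) = 0.736
  v = (-4 - (-3)·0.736 - (3)·1.778) / (7) = -1.018
  w = (7 - (-1)·0.736 - (1)·-1.018) / (5) = 1.751

(0.736, -1.018, 1.751)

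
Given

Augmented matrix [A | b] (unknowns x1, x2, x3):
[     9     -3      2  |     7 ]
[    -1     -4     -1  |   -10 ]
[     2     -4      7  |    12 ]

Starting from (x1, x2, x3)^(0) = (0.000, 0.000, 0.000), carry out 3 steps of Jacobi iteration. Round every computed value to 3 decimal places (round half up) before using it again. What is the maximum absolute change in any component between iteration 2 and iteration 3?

0.486

Iteration 1:
  x1 = (7 - (-3)·0.000 - (2)·0.000) / (9) = 0.778
  x2 = (-10 - (-1)·0.000 - (-1)·0.000) / (-4) = 2.500
  x3 = (12 - (2)·0.000 - (-4)·0.000) / (7) = 1.714
Iteration 2:
  x1 = (7 - (-3)·2.500 - (2)·1.714) / (9) = 1.230
  x2 = (-10 - (-1)·0.778 - (-1)·1.714) / (-4) = 1.877
  x3 = (12 - (2)·0.778 - (-4)·2.500) / (7) = 2.921
Iteration 3:
  x1 = (7 - (-3)·1.877 - (2)·2.921) / (9) = 0.754
  x2 = (-10 - (-1)·1.230 - (-1)·2.921) / (-4) = 1.462
  x3 = (12 - (2)·1.230 - (-4)·1.877) / (7) = 2.435
Change: (-0.476, -0.415, -0.486) → max |·| = 0.486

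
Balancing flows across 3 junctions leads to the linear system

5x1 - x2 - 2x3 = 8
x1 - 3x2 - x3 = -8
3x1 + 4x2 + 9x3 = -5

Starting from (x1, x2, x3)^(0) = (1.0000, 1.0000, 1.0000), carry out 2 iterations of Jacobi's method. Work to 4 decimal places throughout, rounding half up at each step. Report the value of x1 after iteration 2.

Iteration 1:
  x1 = (8 - (-1)·1.0000 - (-2)·1.0000) / (5) = 2.2000
  x2 = (-8 - (1)·1.0000 - (-1)·1.0000) / (-3) = 2.6667
  x3 = (-5 - (3)·1.0000 - (4)·1.0000) / (9) = -1.3333
Iteration 2:
  x1 = (8 - (-1)·2.6667 - (-2)·-1.3333) / (5) = 1.6000
  x2 = (-8 - (1)·2.2000 - (-1)·-1.3333) / (-3) = 3.8444
  x3 = (-5 - (3)·2.2000 - (4)·2.6667) / (9) = -2.4741

1.6000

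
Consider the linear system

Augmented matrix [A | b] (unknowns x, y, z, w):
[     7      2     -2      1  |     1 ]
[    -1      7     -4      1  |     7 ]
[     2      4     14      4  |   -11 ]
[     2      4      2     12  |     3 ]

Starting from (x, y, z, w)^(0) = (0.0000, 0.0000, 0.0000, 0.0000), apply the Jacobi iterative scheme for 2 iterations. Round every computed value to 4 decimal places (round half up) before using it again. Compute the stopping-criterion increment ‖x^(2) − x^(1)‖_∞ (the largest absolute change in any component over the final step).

0.5460

Iteration 1:
  x = (1 - (2)·0.0000 - (-2)·0.0000 - (1)·0.0000) / (7) = 0.1429
  y = (7 - (-1)·0.0000 - (-4)·0.0000 - (1)·0.0000) / (7) = 1.0000
  z = (-11 - (2)·0.0000 - (4)·0.0000 - (4)·0.0000) / (14) = -0.7857
  w = (3 - (2)·0.0000 - (4)·0.0000 - (2)·0.0000) / (12) = 0.2500
Iteration 2:
  x = (1 - (2)·1.0000 - (-2)·-0.7857 - (1)·0.2500) / (7) = -0.4031
  y = (7 - (-1)·0.1429 - (-4)·-0.7857 - (1)·0.2500) / (7) = 0.5357
  z = (-11 - (2)·0.1429 - (4)·1.0000 - (4)·0.2500) / (14) = -1.1633
  w = (3 - (2)·0.1429 - (4)·1.0000 - (2)·-0.7857) / (12) = 0.0238
Change: (-0.5460, -0.4643, -0.3776, -0.2262) → max |·| = 0.5460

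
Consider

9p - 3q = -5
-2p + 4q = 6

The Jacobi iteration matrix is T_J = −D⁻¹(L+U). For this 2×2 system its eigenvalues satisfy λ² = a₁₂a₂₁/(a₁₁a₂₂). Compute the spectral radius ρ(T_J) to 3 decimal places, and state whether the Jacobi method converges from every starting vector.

a₁₂a₂₁/(a₁₁a₂₂) = (-3)·(-2) / ((9)·(4)) = 0.166667
ρ = √|0.166667| = √0.166667 = 0.408
ρ < 1, so Jacobi converges

0.408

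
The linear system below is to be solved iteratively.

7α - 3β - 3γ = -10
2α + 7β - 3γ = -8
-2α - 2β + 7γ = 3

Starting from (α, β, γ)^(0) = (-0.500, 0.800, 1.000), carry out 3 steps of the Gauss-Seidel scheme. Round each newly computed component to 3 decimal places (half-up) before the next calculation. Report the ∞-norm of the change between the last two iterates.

0.181

Iteration 1:
  α = (-10 - (-3)·0.800 - (-3)·1.000) / (7) = -0.657
  β = (-8 - (2)·-0.657 - (-3)·1.000) / (7) = -0.527
  γ = (3 - (-2)·-0.657 - (-2)·-0.527) / (7) = 0.090
Iteration 2:
  α = (-10 - (-3)·-0.527 - (-3)·0.090) / (7) = -1.616
  β = (-8 - (2)·-1.616 - (-3)·0.090) / (7) = -0.643
  γ = (3 - (-2)·-1.616 - (-2)·-0.643) / (7) = -0.217
Iteration 3:
  α = (-10 - (-3)·-0.643 - (-3)·-0.217) / (7) = -1.797
  β = (-8 - (2)·-1.797 - (-3)·-0.217) / (7) = -0.722
  γ = (3 - (-2)·-1.797 - (-2)·-0.722) / (7) = -0.291
Change: (-0.181, -0.079, -0.074) → max |·| = 0.181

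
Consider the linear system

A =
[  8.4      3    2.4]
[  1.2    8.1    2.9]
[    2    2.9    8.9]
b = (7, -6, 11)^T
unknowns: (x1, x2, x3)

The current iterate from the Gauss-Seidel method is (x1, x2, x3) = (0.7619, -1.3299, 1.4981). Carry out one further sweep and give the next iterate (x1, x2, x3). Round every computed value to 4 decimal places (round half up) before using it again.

One sweep:
  x1 = (7 - (3)·-1.3299 - (2.4)·1.4981) / (8.4) = 0.8803
  x2 = (-6 - (1.2)·0.8803 - (2.9)·1.4981) / (8.1) = -1.4075
  x3 = (11 - (2)·0.8803 - (2.9)·-1.4075) / (8.9) = 1.4968

(0.8803, -1.4075, 1.4968)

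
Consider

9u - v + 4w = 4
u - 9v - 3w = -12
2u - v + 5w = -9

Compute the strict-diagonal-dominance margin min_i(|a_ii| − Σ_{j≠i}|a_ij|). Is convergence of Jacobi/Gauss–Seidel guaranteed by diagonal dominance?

2

row 1: |9| − (1+4) = 4
row 2: |-9| − (1+3) = 5
row 3: |5| − (2+1) = 2
minimum over rows = 2 → strictly diagonally dominant (convergence guaranteed)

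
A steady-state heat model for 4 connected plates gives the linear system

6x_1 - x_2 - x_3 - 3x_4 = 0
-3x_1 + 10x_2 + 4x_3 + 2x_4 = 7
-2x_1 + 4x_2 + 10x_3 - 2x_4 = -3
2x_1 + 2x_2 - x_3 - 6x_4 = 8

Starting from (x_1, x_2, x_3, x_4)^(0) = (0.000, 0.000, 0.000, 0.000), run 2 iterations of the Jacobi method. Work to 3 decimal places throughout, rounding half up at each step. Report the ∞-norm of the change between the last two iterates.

0.600

Iteration 1:
  x_1 = (0 - (-1)·0.000 - (-1)·0.000 - (-3)·0.000) / (6) = 0.000
  x_2 = (7 - (-3)·0.000 - (4)·0.000 - (2)·0.000) / (10) = 0.700
  x_3 = (-3 - (-2)·0.000 - (4)·0.000 - (-2)·0.000) / (10) = -0.300
  x_4 = (8 - (2)·0.000 - (2)·0.000 - (-1)·0.000) / (-6) = -1.333
Iteration 2:
  x_1 = (0 - (-1)·0.700 - (-1)·-0.300 - (-3)·-1.333) / (6) = -0.600
  x_2 = (7 - (-3)·0.000 - (4)·-0.300 - (2)·-1.333) / (10) = 1.087
  x_3 = (-3 - (-2)·0.000 - (4)·0.700 - (-2)·-1.333) / (10) = -0.847
  x_4 = (8 - (2)·0.000 - (2)·0.700 - (-1)·-0.300) / (-6) = -1.050
Change: (-0.600, 0.387, -0.547, 0.283) → max |·| = 0.600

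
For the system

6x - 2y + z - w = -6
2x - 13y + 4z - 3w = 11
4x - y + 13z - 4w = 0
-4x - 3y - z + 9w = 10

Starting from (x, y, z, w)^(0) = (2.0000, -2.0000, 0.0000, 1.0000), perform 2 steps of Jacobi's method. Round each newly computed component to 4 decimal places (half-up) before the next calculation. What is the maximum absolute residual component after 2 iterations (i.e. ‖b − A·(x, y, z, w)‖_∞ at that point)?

9.7712

Iteration 1:
  x = (-6 - (-2)·-2.0000 - (1)·0.0000 - (-1)·1.0000) / (6) = -1.5000
  y = (11 - (2)·2.0000 - (4)·0.0000 - (-3)·1.0000) / (-13) = -0.7692
  z = (0 - (4)·2.0000 - (-1)·-2.0000 - (-4)·1.0000) / (13) = -0.4615
  w = (10 - (-4)·2.0000 - (-3)·-2.0000 - (-1)·0.0000) / (9) = 1.3333
Iteration 2:
  x = (-6 - (-2)·-0.7692 - (1)·-0.4615 - (-1)·1.3333) / (6) = -0.9573
  y = (11 - (2)·-1.5000 - (4)·-0.4615 - (-3)·1.3333) / (-13) = -1.5266
  z = (0 - (4)·-1.5000 - (-1)·-0.7692 - (-4)·1.3333) / (13) = 0.8126
  w = (10 - (-4)·-1.5000 - (-3)·-0.7692 - (-1)·-0.4615) / (9) = 0.1368
Residual b − A·x = (-3.9852, -9.7712, -7.7140, 1.1724); ∞-norm = 9.7712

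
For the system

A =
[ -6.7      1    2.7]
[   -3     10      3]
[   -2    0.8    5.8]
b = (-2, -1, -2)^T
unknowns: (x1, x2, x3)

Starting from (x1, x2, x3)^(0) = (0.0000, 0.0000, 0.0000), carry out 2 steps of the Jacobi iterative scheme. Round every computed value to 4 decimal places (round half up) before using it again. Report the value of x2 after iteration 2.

Iteration 1:
  x1 = (-2 - (1)·0.0000 - (2.7)·0.0000) / (-6.7) = 0.2985
  x2 = (-1 - (-3)·0.0000 - (3)·0.0000) / (10) = -0.1000
  x3 = (-2 - (-2)·0.0000 - (0.8)·0.0000) / (5.8) = -0.3448
Iteration 2:
  x1 = (-2 - (1)·-0.1000 - (2.7)·-0.3448) / (-6.7) = 0.1446
  x2 = (-1 - (-3)·0.2985 - (3)·-0.3448) / (10) = 0.0930
  x3 = (-2 - (-2)·0.2985 - (0.8)·-0.1000) / (5.8) = -0.2281

0.0930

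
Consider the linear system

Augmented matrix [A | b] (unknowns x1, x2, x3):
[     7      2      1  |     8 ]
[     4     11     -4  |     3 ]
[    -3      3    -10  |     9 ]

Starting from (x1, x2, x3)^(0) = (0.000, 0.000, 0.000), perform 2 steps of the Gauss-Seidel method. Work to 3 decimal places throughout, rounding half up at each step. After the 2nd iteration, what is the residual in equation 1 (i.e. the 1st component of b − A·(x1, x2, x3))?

1.333

Iteration 1:
  x1 = (8 - (2)·0.000 - (1)·0.000) / (7) = 1.143
  x2 = (3 - (4)·1.143 - (-4)·0.000) / (11) = -0.143
  x3 = (9 - (-3)·1.143 - (3)·-0.143) / (-10) = -1.286
Iteration 2:
  x1 = (8 - (2)·-0.143 - (1)·-1.286) / (7) = 1.367
  x2 = (3 - (4)·1.367 - (-4)·-1.286) / (11) = -0.692
  x3 = (9 - (-3)·1.367 - (3)·-0.692) / (-10) = -1.518
Residual b − A·x = (1.333, -0.928, -0.003)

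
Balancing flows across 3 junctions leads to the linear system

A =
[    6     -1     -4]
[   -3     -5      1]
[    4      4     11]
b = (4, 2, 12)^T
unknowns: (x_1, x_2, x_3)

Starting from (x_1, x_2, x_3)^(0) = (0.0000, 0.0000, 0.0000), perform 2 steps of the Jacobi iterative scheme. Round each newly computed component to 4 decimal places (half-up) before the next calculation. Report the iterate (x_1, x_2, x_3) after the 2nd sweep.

Iteration 1:
  x_1 = (4 - (-1)·0.0000 - (-4)·0.0000) / (6) = 0.6667
  x_2 = (2 - (-3)·0.0000 - (1)·0.0000) / (-5) = -0.4000
  x_3 = (12 - (4)·0.0000 - (4)·0.0000) / (11) = 1.0909
Iteration 2:
  x_1 = (4 - (-1)·-0.4000 - (-4)·1.0909) / (6) = 1.3273
  x_2 = (2 - (-3)·0.6667 - (1)·1.0909) / (-5) = -0.5818
  x_3 = (12 - (4)·0.6667 - (4)·-0.4000) / (11) = 0.9939

(1.3273, -0.5818, 0.9939)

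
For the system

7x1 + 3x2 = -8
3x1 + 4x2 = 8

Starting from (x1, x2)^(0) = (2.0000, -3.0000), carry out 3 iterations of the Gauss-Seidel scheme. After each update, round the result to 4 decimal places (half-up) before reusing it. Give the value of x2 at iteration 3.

Iteration 1:
  x1 = (-8 - (3)·-3.0000) / (7) = 0.1429
  x2 = (8 - (3)·0.1429) / (4) = 1.8928
Iteration 2:
  x1 = (-8 - (3)·1.8928) / (7) = -1.9541
  x2 = (8 - (3)·-1.9541) / (4) = 3.4656
Iteration 3:
  x1 = (-8 - (3)·3.4656) / (7) = -2.6281
  x2 = (8 - (3)·-2.6281) / (4) = 3.9711

3.9711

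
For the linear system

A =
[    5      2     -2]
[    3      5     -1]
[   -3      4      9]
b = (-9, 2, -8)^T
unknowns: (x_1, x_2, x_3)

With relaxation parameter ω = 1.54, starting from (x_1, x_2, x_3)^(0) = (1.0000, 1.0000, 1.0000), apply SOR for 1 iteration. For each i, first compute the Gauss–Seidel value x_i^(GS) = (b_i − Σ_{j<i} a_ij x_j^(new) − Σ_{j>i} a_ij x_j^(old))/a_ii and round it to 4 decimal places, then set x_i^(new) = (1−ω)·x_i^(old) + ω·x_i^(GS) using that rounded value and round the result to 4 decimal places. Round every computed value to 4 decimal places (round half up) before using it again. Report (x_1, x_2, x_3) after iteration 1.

Iteration 1:
  x_1: GS value = (-9 - (2)·1.0000 - (-2)·1.0000) / (5) = -1.8000;  x_1 ← (1−ω)·1.0000 + ω·-1.8000 = -3.3120
  x_2: GS value = (2 - (3)·-3.3120 - (-1)·1.0000) / (5) = 2.5872;  x_2 ← (1−ω)·1.0000 + ω·2.5872 = 3.4443
  x_3: GS value = (-8 - (-3)·-3.3120 - (4)·3.4443) / (9) = -3.5237;  x_3 ← (1−ω)·1.0000 + ω·-3.5237 = -5.9665

(-3.3120, 3.4443, -5.9665)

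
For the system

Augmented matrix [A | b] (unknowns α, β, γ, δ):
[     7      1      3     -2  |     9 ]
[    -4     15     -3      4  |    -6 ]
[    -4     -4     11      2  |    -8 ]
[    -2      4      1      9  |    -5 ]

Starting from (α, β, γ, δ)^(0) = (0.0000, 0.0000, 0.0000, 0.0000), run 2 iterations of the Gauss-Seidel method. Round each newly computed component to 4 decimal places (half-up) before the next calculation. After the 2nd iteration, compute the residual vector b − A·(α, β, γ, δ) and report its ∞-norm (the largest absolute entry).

Iteration 1:
  α = (9 - (1)·0.0000 - (3)·0.0000 - (-2)·0.0000) / (7) = 1.2857
  β = (-6 - (-4)·1.2857 - (-3)·0.0000 - (4)·0.0000) / (15) = -0.0571
  γ = (-8 - (-4)·1.2857 - (-4)·-0.0571 - (2)·0.0000) / (11) = -0.2805
  δ = (-5 - (-2)·1.2857 - (4)·-0.0571 - (1)·-0.2805) / (9) = -0.2133
Iteration 2:
  α = (9 - (1)·-0.0571 - (3)·-0.2805 - (-2)·-0.2133) / (7) = 1.3531
  β = (-6 - (-4)·1.3531 - (-3)·-0.2805 - (4)·-0.2133) / (15) = -0.0384
  γ = (-8 - (-4)·1.3531 - (-4)·-0.0384 - (2)·-0.2133) / (11) = -0.2104
  δ = (-5 - (-2)·1.3531 - (4)·-0.0384 - (1)·-0.2104) / (9) = -0.2144
Residual b − A·x = (-0.2309, 0.2148, 0.0020, -0.0002); ∞-norm = 0.2309

0.2309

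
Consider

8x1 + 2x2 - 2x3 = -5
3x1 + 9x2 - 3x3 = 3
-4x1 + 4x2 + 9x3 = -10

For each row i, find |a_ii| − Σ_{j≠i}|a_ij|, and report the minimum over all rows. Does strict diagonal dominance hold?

1

row 1: |8| − (2+2) = 4
row 2: |9| − (3+3) = 3
row 3: |9| − (4+4) = 1
minimum over rows = 1 → strictly diagonally dominant (convergence guaranteed)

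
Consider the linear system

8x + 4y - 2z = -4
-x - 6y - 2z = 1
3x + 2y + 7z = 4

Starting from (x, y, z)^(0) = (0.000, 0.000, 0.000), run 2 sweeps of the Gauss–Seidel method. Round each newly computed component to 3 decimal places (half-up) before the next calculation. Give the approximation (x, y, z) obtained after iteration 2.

(-0.256, -0.394, 0.794)

Iteration 1:
  x = (-4 - (4)·0.000 - (-2)·0.000) / (8) = -0.500
  y = (1 - (-1)·-0.500 - (-2)·0.000) / (-6) = -0.083
  z = (4 - (3)·-0.500 - (2)·-0.083) / (7) = 0.809
Iteration 2:
  x = (-4 - (4)·-0.083 - (-2)·0.809) / (8) = -0.256
  y = (1 - (-1)·-0.256 - (-2)·0.809) / (-6) = -0.394
  z = (4 - (3)·-0.256 - (2)·-0.394) / (7) = 0.794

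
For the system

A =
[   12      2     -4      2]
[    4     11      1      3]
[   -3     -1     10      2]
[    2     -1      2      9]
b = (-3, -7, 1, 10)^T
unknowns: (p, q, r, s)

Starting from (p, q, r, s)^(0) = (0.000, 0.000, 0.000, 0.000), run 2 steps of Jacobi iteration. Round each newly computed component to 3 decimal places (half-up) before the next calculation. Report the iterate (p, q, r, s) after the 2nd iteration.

(-0.296, -0.858, -0.261, 1.074)

Iteration 1:
  p = (-3 - (2)·0.000 - (-4)·0.000 - (2)·0.000) / (12) = -0.250
  q = (-7 - (4)·0.000 - (1)·0.000 - (3)·0.000) / (11) = -0.636
  r = (1 - (-3)·0.000 - (-1)·0.000 - (2)·0.000) / (10) = 0.100
  s = (10 - (2)·0.000 - (-1)·0.000 - (2)·0.000) / (9) = 1.111
Iteration 2:
  p = (-3 - (2)·-0.636 - (-4)·0.100 - (2)·1.111) / (12) = -0.296
  q = (-7 - (4)·-0.250 - (1)·0.100 - (3)·1.111) / (11) = -0.858
  r = (1 - (-3)·-0.250 - (-1)·-0.636 - (2)·1.111) / (10) = -0.261
  s = (10 - (2)·-0.250 - (-1)·-0.636 - (2)·0.100) / (9) = 1.074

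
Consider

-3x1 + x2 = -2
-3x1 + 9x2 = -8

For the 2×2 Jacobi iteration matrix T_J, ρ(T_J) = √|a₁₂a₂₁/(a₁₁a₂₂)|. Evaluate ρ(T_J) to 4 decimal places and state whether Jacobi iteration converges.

a₁₂a₂₁/(a₁₁a₂₂) = (1)·(-3) / ((-3)·(9)) = 0.111111
ρ = √|0.111111| = √0.111111 = 0.3333
ρ < 1, so Jacobi converges

0.3333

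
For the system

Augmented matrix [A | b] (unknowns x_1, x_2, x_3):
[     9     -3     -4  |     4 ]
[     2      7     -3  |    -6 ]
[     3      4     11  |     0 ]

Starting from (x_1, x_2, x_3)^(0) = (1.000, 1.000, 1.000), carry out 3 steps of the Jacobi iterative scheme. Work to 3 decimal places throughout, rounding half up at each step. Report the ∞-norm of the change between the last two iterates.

Iteration 1:
  x_1 = (4 - (-3)·1.000 - (-4)·1.000) / (9) = 1.222
  x_2 = (-6 - (2)·1.000 - (-3)·1.000) / (7) = -0.714
  x_3 = (0 - (3)·1.000 - (4)·1.000) / (11) = -0.636
Iteration 2:
  x_1 = (4 - (-3)·-0.714 - (-4)·-0.636) / (9) = -0.076
  x_2 = (-6 - (2)·1.222 - (-3)·-0.636) / (7) = -1.479
  x_3 = (0 - (3)·1.222 - (4)·-0.714) / (11) = -0.074
Iteration 3:
  x_1 = (4 - (-3)·-1.479 - (-4)·-0.074) / (9) = -0.081
  x_2 = (-6 - (2)·-0.076 - (-3)·-0.074) / (7) = -0.867
  x_3 = (0 - (3)·-0.076 - (4)·-1.479) / (11) = 0.559
Change: (-0.005, 0.612, 0.633) → max |·| = 0.633

0.633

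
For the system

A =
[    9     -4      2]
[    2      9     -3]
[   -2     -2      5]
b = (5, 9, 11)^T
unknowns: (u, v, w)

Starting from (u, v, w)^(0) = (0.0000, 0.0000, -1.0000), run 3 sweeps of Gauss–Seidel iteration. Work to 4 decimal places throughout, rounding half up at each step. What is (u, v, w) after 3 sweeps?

Iteration 1:
  u = (5 - (-4)·0.0000 - (2)·-1.0000) / (9) = 0.7778
  v = (9 - (2)·0.7778 - (-3)·-1.0000) / (9) = 0.4938
  w = (11 - (-2)·0.7778 - (-2)·0.4938) / (5) = 2.7086
Iteration 2:
  u = (5 - (-4)·0.4938 - (2)·2.7086) / (9) = 0.1731
  v = (9 - (2)·0.1731 - (-3)·2.7086) / (9) = 1.8644
  w = (11 - (-2)·0.1731 - (-2)·1.8644) / (5) = 3.0150
Iteration 3:
  u = (5 - (-4)·1.8644 - (2)·3.0150) / (9) = 0.7142
  v = (9 - (2)·0.7142 - (-3)·3.0150) / (9) = 1.8463
  w = (11 - (-2)·0.7142 - (-2)·1.8463) / (5) = 3.2242

(0.7142, 1.8463, 3.2242)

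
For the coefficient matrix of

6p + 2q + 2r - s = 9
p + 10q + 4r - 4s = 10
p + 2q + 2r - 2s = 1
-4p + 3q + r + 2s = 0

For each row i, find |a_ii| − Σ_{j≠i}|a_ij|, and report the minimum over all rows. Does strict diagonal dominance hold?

-6

row 1: |6| − (2+2+1) = 1
row 2: |10| − (1+4+4) = 1
row 3: |2| − (1+2+2) = -3
row 4: |2| − (4+3+1) = -6
minimum over rows = -6 → not strictly diagonally dominant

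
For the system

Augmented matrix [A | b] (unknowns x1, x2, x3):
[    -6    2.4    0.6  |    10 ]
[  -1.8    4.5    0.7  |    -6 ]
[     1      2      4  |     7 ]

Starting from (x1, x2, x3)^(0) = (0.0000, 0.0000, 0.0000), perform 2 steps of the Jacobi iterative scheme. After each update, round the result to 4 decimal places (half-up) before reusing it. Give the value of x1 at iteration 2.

Iteration 1:
  x1 = (10 - (2.4)·0.0000 - (0.6)·0.0000) / (-6) = -1.6667
  x2 = (-6 - (-1.8)·0.0000 - (0.7)·0.0000) / (4.5) = -1.3333
  x3 = (7 - (1)·0.0000 - (2)·0.0000) / (4) = 1.7500
Iteration 2:
  x1 = (10 - (2.4)·-1.3333 - (0.6)·1.7500) / (-6) = -2.0250
  x2 = (-6 - (-1.8)·-1.6667 - (0.7)·1.7500) / (4.5) = -2.2722
  x3 = (7 - (1)·-1.6667 - (2)·-1.3333) / (4) = 2.8333

-2.0250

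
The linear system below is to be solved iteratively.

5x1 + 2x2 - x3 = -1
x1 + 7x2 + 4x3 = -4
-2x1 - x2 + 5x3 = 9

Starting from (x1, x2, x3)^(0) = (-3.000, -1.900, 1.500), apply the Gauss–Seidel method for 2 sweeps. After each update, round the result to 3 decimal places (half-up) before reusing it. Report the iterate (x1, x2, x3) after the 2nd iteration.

Iteration 1:
  x1 = (-1 - (2)·-1.900 - (-1)·1.500) / (5) = 0.860
  x2 = (-4 - (1)·0.860 - (4)·1.500) / (7) = -1.551
  x3 = (9 - (-2)·0.860 - (-1)·-1.551) / (5) = 1.834
Iteration 2:
  x1 = (-1 - (2)·-1.551 - (-1)·1.834) / (5) = 0.787
  x2 = (-4 - (1)·0.787 - (4)·1.834) / (7) = -1.732
  x3 = (9 - (-2)·0.787 - (-1)·-1.732) / (5) = 1.768

(0.787, -1.732, 1.768)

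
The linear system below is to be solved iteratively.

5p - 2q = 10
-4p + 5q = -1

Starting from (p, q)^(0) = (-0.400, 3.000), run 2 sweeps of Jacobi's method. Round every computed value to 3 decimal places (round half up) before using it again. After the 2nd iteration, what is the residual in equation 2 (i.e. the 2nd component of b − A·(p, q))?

Iteration 1:
  p = (10 - (-2)·3.000) / (5) = 3.200
  q = (-1 - (-4)·-0.400) / (5) = -0.520
Iteration 2:
  p = (10 - (-2)·-0.520) / (5) = 1.792
  q = (-1 - (-4)·3.200) / (5) = 2.360
Residual b − A·x = (5.760, -5.632)

-5.632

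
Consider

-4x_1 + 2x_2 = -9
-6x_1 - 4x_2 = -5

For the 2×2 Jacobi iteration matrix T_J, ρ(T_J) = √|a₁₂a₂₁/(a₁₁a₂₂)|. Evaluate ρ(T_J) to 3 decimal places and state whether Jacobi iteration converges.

a₁₂a₂₁/(a₁₁a₂₂) = (2)·(-6) / ((-4)·(-4)) = -0.750000
ρ = √|-0.750000| = √0.750000 = 0.866
ρ < 1, so Jacobi converges

0.866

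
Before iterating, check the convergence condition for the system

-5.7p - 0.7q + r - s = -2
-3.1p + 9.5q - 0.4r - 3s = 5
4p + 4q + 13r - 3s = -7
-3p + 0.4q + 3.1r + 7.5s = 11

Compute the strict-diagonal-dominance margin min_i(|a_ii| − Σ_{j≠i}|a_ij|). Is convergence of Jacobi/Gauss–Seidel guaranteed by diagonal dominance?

1

row 1: |-5.7| − (0.7+1+1) = 3
row 2: |9.5| − (3.1+0.4+3) = 3
row 3: |13| − (4+4+3) = 2
row 4: |7.5| − (3+0.4+3.1) = 1
minimum over rows = 1 → strictly diagonally dominant (convergence guaranteed)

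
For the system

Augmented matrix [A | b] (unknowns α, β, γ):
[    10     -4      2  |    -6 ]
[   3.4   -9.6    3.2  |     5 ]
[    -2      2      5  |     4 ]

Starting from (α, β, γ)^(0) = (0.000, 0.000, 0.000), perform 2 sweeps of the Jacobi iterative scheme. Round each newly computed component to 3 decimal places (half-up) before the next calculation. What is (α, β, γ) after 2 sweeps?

Iteration 1:
  α = (-6 - (-4)·0.000 - (2)·0.000) / (10) = -0.600
  β = (5 - (3.4)·0.000 - (3.2)·0.000) / (-9.6) = -0.521
  γ = (4 - (-2)·0.000 - (2)·0.000) / (5) = 0.800
Iteration 2:
  α = (-6 - (-4)·-0.521 - (2)·0.800) / (10) = -0.968
  β = (5 - (3.4)·-0.600 - (3.2)·0.800) / (-9.6) = -0.467
  γ = (4 - (-2)·-0.600 - (2)·-0.521) / (5) = 0.768

(-0.968, -0.467, 0.768)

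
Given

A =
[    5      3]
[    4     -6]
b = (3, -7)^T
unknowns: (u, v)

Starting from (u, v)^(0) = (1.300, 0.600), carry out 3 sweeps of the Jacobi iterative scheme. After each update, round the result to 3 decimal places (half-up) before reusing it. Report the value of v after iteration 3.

0.753

Iteration 1:
  u = (3 - (3)·0.600) / (5) = 0.240
  v = (-7 - (4)·1.300) / (-6) = 2.033
Iteration 2:
  u = (3 - (3)·2.033) / (5) = -0.620
  v = (-7 - (4)·0.240) / (-6) = 1.327
Iteration 3:
  u = (3 - (3)·1.327) / (5) = -0.196
  v = (-7 - (4)·-0.620) / (-6) = 0.753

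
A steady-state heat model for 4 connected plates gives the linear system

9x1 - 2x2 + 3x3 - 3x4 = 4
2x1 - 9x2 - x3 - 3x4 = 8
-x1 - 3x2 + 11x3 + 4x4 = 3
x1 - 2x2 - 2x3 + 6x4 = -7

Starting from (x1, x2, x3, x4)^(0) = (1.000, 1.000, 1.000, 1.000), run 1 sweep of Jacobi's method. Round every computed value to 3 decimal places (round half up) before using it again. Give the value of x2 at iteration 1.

Iteration 1:
  x1 = (4 - (-2)·1.000 - (3)·1.000 - (-3)·1.000) / (9) = 0.667
  x2 = (8 - (2)·1.000 - (-1)·1.000 - (-3)·1.000) / (-9) = -1.111
  x3 = (3 - (-1)·1.000 - (-3)·1.000 - (4)·1.000) / (11) = 0.273
  x4 = (-7 - (1)·1.000 - (-2)·1.000 - (-2)·1.000) / (6) = -0.667

-1.111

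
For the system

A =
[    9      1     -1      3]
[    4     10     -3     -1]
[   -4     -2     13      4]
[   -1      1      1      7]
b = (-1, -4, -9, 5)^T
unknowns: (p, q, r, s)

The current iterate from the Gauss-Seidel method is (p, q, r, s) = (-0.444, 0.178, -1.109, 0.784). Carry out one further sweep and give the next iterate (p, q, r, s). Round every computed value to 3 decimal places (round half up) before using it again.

(-0.515, -0.448, -1.161, 0.871)

One sweep:
  p = (-1 - (1)·0.178 - (-1)·-1.109 - (3)·0.784) / (9) = -0.515
  q = (-4 - (4)·-0.515 - (-3)·-1.109 - (-1)·0.784) / (10) = -0.448
  r = (-9 - (-4)·-0.515 - (-2)·-0.448 - (4)·0.784) / (13) = -1.161
  s = (5 - (-1)·-0.515 - (1)·-0.448 - (1)·-1.161) / (7) = 0.871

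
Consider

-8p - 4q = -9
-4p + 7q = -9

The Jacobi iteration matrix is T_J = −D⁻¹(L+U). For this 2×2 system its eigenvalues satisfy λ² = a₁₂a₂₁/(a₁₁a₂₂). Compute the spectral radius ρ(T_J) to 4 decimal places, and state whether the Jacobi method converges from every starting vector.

0.5345

a₁₂a₂₁/(a₁₁a₂₂) = (-4)·(-4) / ((-8)·(7)) = -0.285714
ρ = √|-0.285714| = √0.285714 = 0.5345
ρ < 1, so Jacobi converges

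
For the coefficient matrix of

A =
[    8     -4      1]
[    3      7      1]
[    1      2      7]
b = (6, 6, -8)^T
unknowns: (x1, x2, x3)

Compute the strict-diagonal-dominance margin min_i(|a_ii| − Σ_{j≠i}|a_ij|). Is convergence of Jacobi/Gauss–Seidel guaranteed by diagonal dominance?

3

row 1: |8| − (4+1) = 3
row 2: |7| − (3+1) = 3
row 3: |7| − (1+2) = 4
minimum over rows = 3 → strictly diagonally dominant (convergence guaranteed)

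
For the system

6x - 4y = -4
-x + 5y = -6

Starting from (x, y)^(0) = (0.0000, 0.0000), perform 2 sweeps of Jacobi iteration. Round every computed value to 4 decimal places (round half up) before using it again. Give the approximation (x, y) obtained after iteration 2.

(-1.4667, -1.3333)

Iteration 1:
  x = (-4 - (-4)·0.0000) / (6) = -0.6667
  y = (-6 - (-1)·0.0000) / (5) = -1.2000
Iteration 2:
  x = (-4 - (-4)·-1.2000) / (6) = -1.4667
  y = (-6 - (-1)·-0.6667) / (5) = -1.3333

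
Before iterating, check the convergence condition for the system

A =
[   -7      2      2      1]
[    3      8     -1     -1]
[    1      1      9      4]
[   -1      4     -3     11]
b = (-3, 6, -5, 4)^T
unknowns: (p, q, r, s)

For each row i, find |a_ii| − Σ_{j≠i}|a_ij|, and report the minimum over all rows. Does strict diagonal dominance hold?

row 1: |-7| − (2+2+1) = 2
row 2: |8| − (3+1+1) = 3
row 3: |9| − (1+1+4) = 3
row 4: |11| − (1+4+3) = 3
minimum over rows = 2 → strictly diagonally dominant (convergence guaranteed)

2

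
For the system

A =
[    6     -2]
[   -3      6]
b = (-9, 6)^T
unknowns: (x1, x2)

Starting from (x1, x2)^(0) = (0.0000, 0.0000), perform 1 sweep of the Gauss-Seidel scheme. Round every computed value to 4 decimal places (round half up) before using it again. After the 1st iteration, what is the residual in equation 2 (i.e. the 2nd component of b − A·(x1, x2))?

0.0000

Iteration 1:
  x1 = (-9 - (-2)·0.0000) / (6) = -1.5000
  x2 = (6 - (-3)·-1.5000) / (6) = 0.2500
Residual b − A·x = (0.5000, 0.0000)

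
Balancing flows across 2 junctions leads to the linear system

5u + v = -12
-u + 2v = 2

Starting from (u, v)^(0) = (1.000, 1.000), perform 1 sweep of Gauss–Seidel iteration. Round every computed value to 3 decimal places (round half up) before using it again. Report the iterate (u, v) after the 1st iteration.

(-2.600, -0.300)

Iteration 1:
  u = (-12 - (1)·1.000) / (5) = -2.600
  v = (2 - (-1)·-2.600) / (2) = -0.300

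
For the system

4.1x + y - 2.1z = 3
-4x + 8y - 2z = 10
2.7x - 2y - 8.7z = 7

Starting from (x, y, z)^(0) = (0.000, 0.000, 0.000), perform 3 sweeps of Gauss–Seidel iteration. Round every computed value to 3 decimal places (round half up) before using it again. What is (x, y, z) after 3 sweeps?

Iteration 1:
  x = (3 - (1)·0.000 - (-2.1)·0.000) / (4.1) = 0.732
  y = (10 - (-4)·0.732 - (-2)·0.000) / (8) = 1.616
  z = (7 - (2.7)·0.732 - (-2)·1.616) / (-8.7) = -0.949
Iteration 2:
  x = (3 - (1)·1.616 - (-2.1)·-0.949) / (4.1) = -0.149
  y = (10 - (-4)·-0.149 - (-2)·-0.949) / (8) = 0.938
  z = (7 - (2.7)·-0.149 - (-2)·0.938) / (-8.7) = -1.066
Iteration 3:
  x = (3 - (1)·0.938 - (-2.1)·-1.066) / (4.1) = -0.043
  y = (10 - (-4)·-0.043 - (-2)·-1.066) / (8) = 0.962
  z = (7 - (2.7)·-0.043 - (-2)·0.962) / (-8.7) = -1.039

(-0.043, 0.962, -1.039)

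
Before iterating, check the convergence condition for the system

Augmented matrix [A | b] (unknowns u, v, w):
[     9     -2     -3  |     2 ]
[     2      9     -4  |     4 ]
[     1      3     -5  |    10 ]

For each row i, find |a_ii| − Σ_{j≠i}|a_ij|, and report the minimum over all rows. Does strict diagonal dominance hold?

row 1: |9| − (2+3) = 4
row 2: |9| − (2+4) = 3
row 3: |-5| − (1+3) = 1
minimum over rows = 1 → strictly diagonally dominant (convergence guaranteed)

1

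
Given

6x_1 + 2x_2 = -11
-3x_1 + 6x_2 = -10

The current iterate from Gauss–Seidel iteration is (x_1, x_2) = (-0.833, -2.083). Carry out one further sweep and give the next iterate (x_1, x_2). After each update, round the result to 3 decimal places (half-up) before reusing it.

(-1.139, -2.236)

One sweep:
  x_1 = (-11 - (2)·-2.083) / (6) = -1.139
  x_2 = (-10 - (-3)·-1.139) / (6) = -2.236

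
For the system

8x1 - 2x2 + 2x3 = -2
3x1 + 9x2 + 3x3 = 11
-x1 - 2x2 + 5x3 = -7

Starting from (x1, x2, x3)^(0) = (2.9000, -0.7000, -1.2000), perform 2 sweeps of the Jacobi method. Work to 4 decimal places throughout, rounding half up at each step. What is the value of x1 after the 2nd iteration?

0.1889

Iteration 1:
  x1 = (-2 - (-2)·-0.7000 - (2)·-1.2000) / (8) = -0.1250
  x2 = (11 - (3)·2.9000 - (3)·-1.2000) / (9) = 0.6556
  x3 = (-7 - (-1)·2.9000 - (-2)·-0.7000) / (5) = -1.1000
Iteration 2:
  x1 = (-2 - (-2)·0.6556 - (2)·-1.1000) / (8) = 0.1889
  x2 = (11 - (3)·-0.1250 - (3)·-1.1000) / (9) = 1.6306
  x3 = (-7 - (-1)·-0.1250 - (-2)·0.6556) / (5) = -1.1628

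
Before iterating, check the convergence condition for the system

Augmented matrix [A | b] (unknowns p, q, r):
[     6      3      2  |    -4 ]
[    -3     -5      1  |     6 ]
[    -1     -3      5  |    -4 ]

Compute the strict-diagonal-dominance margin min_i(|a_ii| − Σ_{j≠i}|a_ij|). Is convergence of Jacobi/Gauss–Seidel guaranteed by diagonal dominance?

row 1: |6| − (3+2) = 1
row 2: |-5| − (3+1) = 1
row 3: |5| − (1+3) = 1
minimum over rows = 1 → strictly diagonally dominant (convergence guaranteed)

1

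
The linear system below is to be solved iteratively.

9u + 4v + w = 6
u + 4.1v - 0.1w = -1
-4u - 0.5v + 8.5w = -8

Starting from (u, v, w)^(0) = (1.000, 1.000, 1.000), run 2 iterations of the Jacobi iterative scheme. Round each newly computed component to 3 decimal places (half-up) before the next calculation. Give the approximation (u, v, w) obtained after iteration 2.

Iteration 1:
  u = (6 - (4)·1.000 - (1)·1.000) / (9) = 0.111
  v = (-1 - (1)·1.000 - (-0.1)·1.000) / (4.1) = -0.463
  w = (-8 - (-4)·1.000 - (-0.5)·1.000) / (8.5) = -0.412
Iteration 2:
  u = (6 - (4)·-0.463 - (1)·-0.412) / (9) = 0.918
  v = (-1 - (1)·0.111 - (-0.1)·-0.412) / (4.1) = -0.281
  w = (-8 - (-4)·0.111 - (-0.5)·-0.463) / (8.5) = -0.916

(0.918, -0.281, -0.916)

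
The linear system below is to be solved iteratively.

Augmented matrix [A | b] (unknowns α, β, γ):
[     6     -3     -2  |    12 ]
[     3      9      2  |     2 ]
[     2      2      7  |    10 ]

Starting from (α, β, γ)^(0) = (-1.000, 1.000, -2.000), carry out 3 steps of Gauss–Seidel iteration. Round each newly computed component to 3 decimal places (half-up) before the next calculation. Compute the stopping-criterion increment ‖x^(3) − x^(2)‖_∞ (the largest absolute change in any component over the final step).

Iteration 1:
  α = (12 - (-3)·1.000 - (-2)·-2.000) / (6) = 1.833
  β = (2 - (3)·1.833 - (2)·-2.000) / (9) = 0.056
  γ = (10 - (2)·1.833 - (2)·0.056) / (7) = 0.889
Iteration 2:
  α = (12 - (-3)·0.056 - (-2)·0.889) / (6) = 2.324
  β = (2 - (3)·2.324 - (2)·0.889) / (9) = -0.750
  γ = (10 - (2)·2.324 - (2)·-0.750) / (7) = 0.979
Iteration 3:
  α = (12 - (-3)·-0.750 - (-2)·0.979) / (6) = 1.951
  β = (2 - (3)·1.951 - (2)·0.979) / (9) = -0.646
  γ = (10 - (2)·1.951 - (2)·-0.646) / (7) = 1.056
Change: (-0.373, 0.104, 0.077) → max |·| = 0.373

0.373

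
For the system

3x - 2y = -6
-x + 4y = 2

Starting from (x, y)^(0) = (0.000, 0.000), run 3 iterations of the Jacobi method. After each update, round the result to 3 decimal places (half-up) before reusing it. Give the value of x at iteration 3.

-2.000

Iteration 1:
  x = (-6 - (-2)·0.000) / (3) = -2.000
  y = (2 - (-1)·0.000) / (4) = 0.500
Iteration 2:
  x = (-6 - (-2)·0.500) / (3) = -1.667
  y = (2 - (-1)·-2.000) / (4) = 0.000
Iteration 3:
  x = (-6 - (-2)·0.000) / (3) = -2.000
  y = (2 - (-1)·-1.667) / (4) = 0.083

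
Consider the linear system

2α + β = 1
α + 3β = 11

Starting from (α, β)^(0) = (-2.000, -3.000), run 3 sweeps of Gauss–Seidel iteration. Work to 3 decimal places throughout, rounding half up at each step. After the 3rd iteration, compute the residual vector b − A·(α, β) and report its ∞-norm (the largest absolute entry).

0.167

Iteration 1:
  α = (1 - (1)·-3.000) / (2) = 2.000
  β = (11 - (1)·2.000) / (3) = 3.000
Iteration 2:
  α = (1 - (1)·3.000) / (2) = -1.000
  β = (11 - (1)·-1.000) / (3) = 4.000
Iteration 3:
  α = (1 - (1)·4.000) / (2) = -1.500
  β = (11 - (1)·-1.500) / (3) = 4.167
Residual b − A·x = (-0.167, -0.001); ∞-norm = 0.167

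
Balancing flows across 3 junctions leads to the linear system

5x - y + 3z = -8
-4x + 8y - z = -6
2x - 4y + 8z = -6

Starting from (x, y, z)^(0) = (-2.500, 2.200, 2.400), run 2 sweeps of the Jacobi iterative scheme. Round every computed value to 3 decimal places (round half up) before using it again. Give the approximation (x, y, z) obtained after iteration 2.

(-2.525, -1.928, -0.950)

Iteration 1:
  x = (-8 - (-1)·2.200 - (3)·2.400) / (5) = -2.600
  y = (-6 - (-4)·-2.500 - (-1)·2.400) / (8) = -1.700
  z = (-6 - (2)·-2.500 - (-4)·2.200) / (8) = 0.975
Iteration 2:
  x = (-8 - (-1)·-1.700 - (3)·0.975) / (5) = -2.525
  y = (-6 - (-4)·-2.600 - (-1)·0.975) / (8) = -1.928
  z = (-6 - (2)·-2.600 - (-4)·-1.700) / (8) = -0.950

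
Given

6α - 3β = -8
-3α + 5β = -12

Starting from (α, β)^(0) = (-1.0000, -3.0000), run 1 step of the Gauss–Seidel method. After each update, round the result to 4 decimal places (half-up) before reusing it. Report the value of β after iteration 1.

-4.1000

Iteration 1:
  α = (-8 - (-3)·-3.0000) / (6) = -2.8333
  β = (-12 - (-3)·-2.8333) / (5) = -4.1000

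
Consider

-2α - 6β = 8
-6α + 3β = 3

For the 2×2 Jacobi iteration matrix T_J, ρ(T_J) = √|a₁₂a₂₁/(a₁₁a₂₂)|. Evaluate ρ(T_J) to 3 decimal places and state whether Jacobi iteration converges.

2.449

a₁₂a₂₁/(a₁₁a₂₂) = (-6)·(-6) / ((-2)·(3)) = -6.000000
ρ = √|-6.000000| = √6.000000 = 2.449
ρ > 1, so Jacobi diverges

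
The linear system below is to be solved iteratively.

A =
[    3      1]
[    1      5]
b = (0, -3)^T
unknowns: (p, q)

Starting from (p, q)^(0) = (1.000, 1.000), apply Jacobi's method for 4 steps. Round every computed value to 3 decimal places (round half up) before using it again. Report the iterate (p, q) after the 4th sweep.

(0.218, -0.636)

Iteration 1:
  p = (0 - (1)·1.000) / (3) = -0.333
  q = (-3 - (1)·1.000) / (5) = -0.800
Iteration 2:
  p = (0 - (1)·-0.800) / (3) = 0.267
  q = (-3 - (1)·-0.333) / (5) = -0.533
Iteration 3:
  p = (0 - (1)·-0.533) / (3) = 0.178
  q = (-3 - (1)·0.267) / (5) = -0.653
Iteration 4:
  p = (0 - (1)·-0.653) / (3) = 0.218
  q = (-3 - (1)·0.178) / (5) = -0.636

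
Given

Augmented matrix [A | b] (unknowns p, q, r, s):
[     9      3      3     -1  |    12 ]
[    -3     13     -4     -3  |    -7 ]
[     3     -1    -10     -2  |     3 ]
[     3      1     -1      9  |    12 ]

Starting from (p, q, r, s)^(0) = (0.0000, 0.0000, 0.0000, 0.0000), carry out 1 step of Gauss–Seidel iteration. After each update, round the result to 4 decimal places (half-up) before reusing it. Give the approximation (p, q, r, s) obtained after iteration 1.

(1.3333, -0.2308, 0.1231, 0.9282)

Iteration 1:
  p = (12 - (3)·0.0000 - (3)·0.0000 - (-1)·0.0000) / (9) = 1.3333
  q = (-7 - (-3)·1.3333 - (-4)·0.0000 - (-3)·0.0000) / (13) = -0.2308
  r = (3 - (3)·1.3333 - (-1)·-0.2308 - (-2)·0.0000) / (-10) = 0.1231
  s = (12 - (3)·1.3333 - (1)·-0.2308 - (-1)·0.1231) / (9) = 0.9282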